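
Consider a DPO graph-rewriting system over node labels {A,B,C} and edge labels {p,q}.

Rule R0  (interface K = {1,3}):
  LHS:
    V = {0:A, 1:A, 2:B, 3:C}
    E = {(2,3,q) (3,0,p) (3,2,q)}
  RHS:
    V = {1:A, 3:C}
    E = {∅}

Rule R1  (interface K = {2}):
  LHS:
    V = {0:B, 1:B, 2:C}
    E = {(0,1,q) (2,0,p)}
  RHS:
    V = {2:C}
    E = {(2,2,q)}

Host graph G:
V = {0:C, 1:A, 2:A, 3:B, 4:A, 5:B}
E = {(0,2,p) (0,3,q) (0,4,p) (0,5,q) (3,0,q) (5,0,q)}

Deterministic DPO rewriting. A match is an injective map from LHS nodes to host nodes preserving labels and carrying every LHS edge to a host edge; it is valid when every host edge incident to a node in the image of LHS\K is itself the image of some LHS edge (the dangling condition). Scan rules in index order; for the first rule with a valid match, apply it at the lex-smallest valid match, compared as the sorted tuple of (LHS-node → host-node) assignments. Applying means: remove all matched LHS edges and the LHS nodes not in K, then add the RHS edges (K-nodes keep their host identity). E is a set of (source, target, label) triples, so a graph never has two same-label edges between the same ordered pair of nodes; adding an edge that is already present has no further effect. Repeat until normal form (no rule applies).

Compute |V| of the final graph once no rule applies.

[0] host  ⇒  6 nodes, 6 edges  {0-p->2 0-q->3 0-p->4 0-q->5 3-q->0 5-q->0}
[1] R0 @ {0↦2, 1↦1, 2↦3, 3↦0}  ⇒  4 nodes, 3 edges  {0-p->4 0-q->5 5-q->0}
[2] R0 @ {0↦4, 1↦1, 2↦5, 3↦0}  ⇒  2 nodes, 0 edges  {∅}
halt: no rule applies after step 2
NF nodes: {0:C, 1:A}

Answer: 2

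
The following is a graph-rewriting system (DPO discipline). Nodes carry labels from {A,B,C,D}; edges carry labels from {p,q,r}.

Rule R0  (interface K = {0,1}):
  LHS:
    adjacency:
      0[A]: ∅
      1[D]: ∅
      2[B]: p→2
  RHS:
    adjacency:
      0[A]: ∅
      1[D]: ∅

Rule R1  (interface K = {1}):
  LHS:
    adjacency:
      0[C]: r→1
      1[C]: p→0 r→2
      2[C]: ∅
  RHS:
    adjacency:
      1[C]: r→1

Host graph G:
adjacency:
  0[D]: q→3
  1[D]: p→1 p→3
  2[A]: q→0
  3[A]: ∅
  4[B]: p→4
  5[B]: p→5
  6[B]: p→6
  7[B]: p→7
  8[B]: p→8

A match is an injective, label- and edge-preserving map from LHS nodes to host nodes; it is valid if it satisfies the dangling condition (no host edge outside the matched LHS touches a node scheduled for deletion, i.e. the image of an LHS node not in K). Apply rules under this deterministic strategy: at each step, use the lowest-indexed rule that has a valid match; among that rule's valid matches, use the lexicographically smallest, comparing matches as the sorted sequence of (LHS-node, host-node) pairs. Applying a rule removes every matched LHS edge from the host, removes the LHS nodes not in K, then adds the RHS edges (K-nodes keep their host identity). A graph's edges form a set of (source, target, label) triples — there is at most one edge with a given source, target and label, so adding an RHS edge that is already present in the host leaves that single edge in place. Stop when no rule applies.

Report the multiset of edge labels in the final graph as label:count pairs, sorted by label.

start.  V:9 E:9  edges: 0-q->3 1-p->1 1-p->3 2-q->0 4-p->4 5-p->5 6-p->6 7-p->7 8-p->8
1. fire R0 via {0↦2, 1↦0, 2↦4}  →  V:8 E:8  edges: 0-q->3 1-p->1 1-p->3 2-q->0 5-p->5 6-p->6 7-p->7 8-p->8
2. fire R0 via {0↦2, 1↦0, 2↦5}  →  V:7 E:7  edges: 0-q->3 1-p->1 1-p->3 2-q->0 6-p->6 7-p->7 8-p->8
3. fire R0 via {0↦2, 1↦0, 2↦6}  →  V:6 E:6  edges: 0-q->3 1-p->1 1-p->3 2-q->0 7-p->7 8-p->8
4. fire R0 via {0↦2, 1↦0, 2↦7}  →  V:5 E:5  edges: 0-q->3 1-p->1 1-p->3 2-q->0 8-p->8
5. fire R0 via {0↦2, 1↦0, 2↦8}  →  V:4 E:4  edges: 0-q->3 1-p->1 1-p->3 2-q->0
halt: no rule applies after step 5
NF edges: [(0, 3, 'q'), (1, 1, 'p'), (1, 3, 'p'), (2, 0, 'q')]

Answer: p:2 q:2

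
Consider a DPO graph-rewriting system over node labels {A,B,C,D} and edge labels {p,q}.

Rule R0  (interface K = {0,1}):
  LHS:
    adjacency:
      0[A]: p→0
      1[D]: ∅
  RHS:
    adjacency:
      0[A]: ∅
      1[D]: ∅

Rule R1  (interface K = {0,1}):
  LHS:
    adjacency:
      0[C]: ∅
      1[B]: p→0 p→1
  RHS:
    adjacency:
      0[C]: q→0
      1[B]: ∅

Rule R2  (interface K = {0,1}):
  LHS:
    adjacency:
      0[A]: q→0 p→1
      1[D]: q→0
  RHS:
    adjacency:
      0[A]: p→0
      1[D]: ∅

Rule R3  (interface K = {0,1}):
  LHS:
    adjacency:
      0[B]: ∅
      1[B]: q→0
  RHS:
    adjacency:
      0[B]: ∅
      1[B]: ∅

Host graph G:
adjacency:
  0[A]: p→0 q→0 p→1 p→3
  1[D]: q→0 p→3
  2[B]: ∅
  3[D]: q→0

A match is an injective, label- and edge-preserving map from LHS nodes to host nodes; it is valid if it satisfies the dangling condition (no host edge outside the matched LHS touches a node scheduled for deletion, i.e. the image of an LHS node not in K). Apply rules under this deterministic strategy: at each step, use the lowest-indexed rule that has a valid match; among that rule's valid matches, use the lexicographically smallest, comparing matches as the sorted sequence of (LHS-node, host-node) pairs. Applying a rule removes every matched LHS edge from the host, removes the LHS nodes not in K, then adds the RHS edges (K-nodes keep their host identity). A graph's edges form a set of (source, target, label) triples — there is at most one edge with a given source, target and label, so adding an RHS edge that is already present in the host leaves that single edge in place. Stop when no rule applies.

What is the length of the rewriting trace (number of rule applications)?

[0] host  ⇒  4 nodes, 7 edges  {0-p->0 0-q->0 0-p->1 0-p->3 1-q->0 1-p->3 3-q->0}
[1] R0 @ {0↦0, 1↦1}  ⇒  4 nodes, 6 edges  {0-q->0 0-p->1 0-p->3 1-q->0 1-p->3 3-q->0}
[2] R2 @ {0↦0, 1↦1}  ⇒  4 nodes, 4 edges  {0-p->0 0-p->3 1-p->3 3-q->0}
[3] R0 @ {0↦0, 1↦1}  ⇒  4 nodes, 3 edges  {0-p->3 1-p->3 3-q->0}
normal form: no rule applies after step 3

Answer: 3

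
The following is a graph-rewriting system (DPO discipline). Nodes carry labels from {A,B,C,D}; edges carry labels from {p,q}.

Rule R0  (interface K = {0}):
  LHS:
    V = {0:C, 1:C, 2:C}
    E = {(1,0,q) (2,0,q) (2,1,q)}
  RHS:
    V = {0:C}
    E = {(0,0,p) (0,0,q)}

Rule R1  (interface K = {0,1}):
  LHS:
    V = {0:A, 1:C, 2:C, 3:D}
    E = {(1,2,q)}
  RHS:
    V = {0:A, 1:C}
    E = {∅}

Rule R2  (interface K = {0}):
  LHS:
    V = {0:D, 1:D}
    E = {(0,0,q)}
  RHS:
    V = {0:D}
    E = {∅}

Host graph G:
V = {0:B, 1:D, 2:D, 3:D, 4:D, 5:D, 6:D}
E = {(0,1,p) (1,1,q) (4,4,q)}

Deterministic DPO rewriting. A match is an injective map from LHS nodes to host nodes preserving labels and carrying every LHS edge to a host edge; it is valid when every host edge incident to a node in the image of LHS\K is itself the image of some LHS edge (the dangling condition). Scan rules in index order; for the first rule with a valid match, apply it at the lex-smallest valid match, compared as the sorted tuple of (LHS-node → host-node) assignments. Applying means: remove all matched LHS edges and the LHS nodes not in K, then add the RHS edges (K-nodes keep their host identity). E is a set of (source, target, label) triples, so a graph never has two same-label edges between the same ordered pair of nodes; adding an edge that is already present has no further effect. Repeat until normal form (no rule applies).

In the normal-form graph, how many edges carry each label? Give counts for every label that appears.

Answer: p:1

Derivation:
initial: |V|=7 |E|=3  E = 0-p->1 1-q->1 4-q->4
step 1: apply R2 at {0↦1, 1↦2}  → |V|=6 |E|=2  E = 0-p->1 4-q->4
step 2: apply R2 at {0↦4, 1↦3}  → |V|=5 |E|=1  E = 0-p->1
normal form: no rule applies after step 2
NF edges: [(0, 1, 'p')]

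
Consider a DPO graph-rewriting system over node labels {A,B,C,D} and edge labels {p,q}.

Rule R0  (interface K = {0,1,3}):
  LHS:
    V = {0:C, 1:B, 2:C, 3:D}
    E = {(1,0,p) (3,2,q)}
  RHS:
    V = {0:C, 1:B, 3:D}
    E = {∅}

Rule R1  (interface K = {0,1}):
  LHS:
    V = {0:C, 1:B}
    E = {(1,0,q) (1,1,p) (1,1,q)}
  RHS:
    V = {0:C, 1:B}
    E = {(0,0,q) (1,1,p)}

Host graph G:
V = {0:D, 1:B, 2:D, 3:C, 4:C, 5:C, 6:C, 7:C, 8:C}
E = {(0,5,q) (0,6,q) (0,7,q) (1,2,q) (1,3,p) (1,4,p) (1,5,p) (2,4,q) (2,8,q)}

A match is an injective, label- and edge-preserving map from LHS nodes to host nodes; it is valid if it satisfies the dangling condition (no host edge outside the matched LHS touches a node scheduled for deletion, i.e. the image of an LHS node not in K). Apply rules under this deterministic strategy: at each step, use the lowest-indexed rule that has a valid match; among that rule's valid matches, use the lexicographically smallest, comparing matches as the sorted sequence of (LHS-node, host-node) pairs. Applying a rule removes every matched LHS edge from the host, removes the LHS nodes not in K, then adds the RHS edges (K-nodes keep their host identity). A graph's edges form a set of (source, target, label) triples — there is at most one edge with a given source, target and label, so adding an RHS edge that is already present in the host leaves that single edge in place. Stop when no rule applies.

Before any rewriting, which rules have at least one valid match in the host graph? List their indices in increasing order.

R0: 9 valid matches — {0↦3, 1↦1, 2↦6, 3↦0}, {0↦3, 1↦1, 2↦7, 3↦0}, {0↦3, 1↦1, 2↦8, 3↦2} (+6 more)
R1: no valid match — LHS pattern not found

Answer: [R0]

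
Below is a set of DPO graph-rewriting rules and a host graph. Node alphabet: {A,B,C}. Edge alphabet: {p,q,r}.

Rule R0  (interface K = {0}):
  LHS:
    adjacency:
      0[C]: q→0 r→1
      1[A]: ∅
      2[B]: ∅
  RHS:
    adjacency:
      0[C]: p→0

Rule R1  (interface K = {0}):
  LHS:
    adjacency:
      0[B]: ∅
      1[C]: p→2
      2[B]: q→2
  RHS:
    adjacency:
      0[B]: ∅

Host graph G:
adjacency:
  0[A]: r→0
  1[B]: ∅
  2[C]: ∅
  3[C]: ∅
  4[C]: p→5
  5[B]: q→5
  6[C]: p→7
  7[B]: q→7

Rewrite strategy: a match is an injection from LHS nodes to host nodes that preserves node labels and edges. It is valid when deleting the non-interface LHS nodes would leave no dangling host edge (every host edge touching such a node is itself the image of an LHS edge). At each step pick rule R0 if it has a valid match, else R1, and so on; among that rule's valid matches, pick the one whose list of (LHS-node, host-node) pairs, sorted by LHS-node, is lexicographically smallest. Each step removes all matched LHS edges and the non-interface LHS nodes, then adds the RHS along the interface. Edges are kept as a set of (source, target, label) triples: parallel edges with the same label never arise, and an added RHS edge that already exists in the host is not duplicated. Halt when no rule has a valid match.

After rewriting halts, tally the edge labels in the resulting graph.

start.  V:8 E:5  edges: 0-r->0 4-p->5 5-q->5 6-p->7 7-q->7
1. fire R1 via {0↦1, 1↦4, 2↦5}  →  V:6 E:3  edges: 0-r->0 6-p->7 7-q->7
2. fire R1 via {0↦1, 1↦6, 2↦7}  →  V:4 E:1  edges: 0-r->0
halt: no rule applies after step 2
NF edges: [(0, 0, 'r')]

Answer: r:1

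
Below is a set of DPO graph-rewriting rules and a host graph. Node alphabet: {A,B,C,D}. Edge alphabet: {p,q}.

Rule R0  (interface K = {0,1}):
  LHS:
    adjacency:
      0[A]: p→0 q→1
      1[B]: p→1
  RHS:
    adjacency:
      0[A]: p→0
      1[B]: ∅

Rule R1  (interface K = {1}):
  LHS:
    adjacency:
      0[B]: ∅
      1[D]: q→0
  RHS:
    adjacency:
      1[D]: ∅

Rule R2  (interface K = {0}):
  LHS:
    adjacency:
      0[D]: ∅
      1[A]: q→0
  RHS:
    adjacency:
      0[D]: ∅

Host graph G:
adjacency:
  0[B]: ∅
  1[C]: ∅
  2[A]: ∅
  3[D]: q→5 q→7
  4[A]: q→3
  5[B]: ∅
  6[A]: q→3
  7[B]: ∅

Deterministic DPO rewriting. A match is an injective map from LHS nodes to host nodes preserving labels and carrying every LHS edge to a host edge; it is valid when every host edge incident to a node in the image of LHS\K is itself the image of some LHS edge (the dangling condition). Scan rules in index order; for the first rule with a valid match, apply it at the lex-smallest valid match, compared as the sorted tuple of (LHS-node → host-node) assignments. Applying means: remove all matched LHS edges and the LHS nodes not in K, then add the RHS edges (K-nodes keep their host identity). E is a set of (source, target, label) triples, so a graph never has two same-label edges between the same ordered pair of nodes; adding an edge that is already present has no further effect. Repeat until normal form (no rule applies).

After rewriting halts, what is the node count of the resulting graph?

Answer: 4

Derivation:
[0] host  ⇒  8 nodes, 4 edges  {3-q->5 3-q->7 4-q->3 6-q->3}
[1] R1 @ {0↦5, 1↦3}  ⇒  7 nodes, 3 edges  {3-q->7 4-q->3 6-q->3}
[2] R1 @ {0↦7, 1↦3}  ⇒  6 nodes, 2 edges  {4-q->3 6-q->3}
[3] R2 @ {0↦3, 1↦4}  ⇒  5 nodes, 1 edges  {6-q->3}
[4] R2 @ {0↦3, 1↦6}  ⇒  4 nodes, 0 edges  {∅}
final graph: no rule applies after step 4
NF nodes: {0:B, 1:C, 2:A, 3:D}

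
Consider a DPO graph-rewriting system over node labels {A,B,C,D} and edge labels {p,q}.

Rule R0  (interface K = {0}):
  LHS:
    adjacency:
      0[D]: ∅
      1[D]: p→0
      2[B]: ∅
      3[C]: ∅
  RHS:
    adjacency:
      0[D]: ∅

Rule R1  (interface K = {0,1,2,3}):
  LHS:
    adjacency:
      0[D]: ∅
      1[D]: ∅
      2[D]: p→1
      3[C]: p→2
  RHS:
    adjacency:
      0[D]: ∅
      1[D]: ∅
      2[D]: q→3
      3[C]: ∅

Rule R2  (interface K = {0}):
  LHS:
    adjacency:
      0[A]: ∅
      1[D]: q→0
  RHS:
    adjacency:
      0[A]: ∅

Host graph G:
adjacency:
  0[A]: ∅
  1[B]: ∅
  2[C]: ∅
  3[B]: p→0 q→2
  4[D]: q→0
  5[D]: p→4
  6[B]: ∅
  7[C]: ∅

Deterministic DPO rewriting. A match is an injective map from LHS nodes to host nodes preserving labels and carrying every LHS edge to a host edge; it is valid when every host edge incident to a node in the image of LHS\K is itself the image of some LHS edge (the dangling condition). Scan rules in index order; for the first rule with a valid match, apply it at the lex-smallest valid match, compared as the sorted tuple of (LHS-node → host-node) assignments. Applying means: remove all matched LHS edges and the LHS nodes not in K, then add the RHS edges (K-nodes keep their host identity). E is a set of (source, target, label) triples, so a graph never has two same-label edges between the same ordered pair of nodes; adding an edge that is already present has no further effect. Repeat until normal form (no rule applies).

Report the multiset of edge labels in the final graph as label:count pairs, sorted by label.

Answer: p:1 q:1

Rewrite trace:
[0] host  ⇒  8 nodes, 4 edges  {3-p->0 3-q->2 4-q->0 5-p->4}
[1] R0 @ {0↦4, 1↦5, 2↦1, 3↦7}  ⇒  5 nodes, 3 edges  {3-p->0 3-q->2 4-q->0}
[2] R2 @ {0↦0, 1↦4}  ⇒  4 nodes, 2 edges  {3-p->0 3-q->2}
final graph: no rule applies after step 2
NF edges: [(3, 0, 'p'), (3, 2, 'q')]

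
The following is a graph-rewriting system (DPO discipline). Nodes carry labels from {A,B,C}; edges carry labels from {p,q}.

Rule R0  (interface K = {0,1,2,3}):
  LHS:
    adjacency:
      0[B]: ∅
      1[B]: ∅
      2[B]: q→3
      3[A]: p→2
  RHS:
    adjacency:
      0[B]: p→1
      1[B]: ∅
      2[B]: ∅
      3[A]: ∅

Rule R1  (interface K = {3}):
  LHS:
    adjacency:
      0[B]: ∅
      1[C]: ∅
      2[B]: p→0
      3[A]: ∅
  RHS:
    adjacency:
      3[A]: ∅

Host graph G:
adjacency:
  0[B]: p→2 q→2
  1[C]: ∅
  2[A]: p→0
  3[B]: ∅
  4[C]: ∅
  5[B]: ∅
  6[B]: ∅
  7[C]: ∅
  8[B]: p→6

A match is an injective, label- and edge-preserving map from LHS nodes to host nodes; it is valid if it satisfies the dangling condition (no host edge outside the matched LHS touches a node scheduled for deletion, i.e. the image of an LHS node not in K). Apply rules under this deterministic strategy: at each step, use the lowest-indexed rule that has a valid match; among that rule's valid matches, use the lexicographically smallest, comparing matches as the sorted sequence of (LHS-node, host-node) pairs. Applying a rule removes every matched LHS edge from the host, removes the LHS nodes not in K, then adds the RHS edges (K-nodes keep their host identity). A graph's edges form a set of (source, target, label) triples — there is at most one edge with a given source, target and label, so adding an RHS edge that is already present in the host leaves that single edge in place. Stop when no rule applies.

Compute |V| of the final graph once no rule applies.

initial: |V|=9 |E|=4  E = 0-p->2 0-q->2 2-p->0 8-p->6
step 1: apply R0 at {0↦3, 1↦5, 2↦0, 3↦2}  → |V|=9 |E|=3  E = 0-p->2 3-p->5 8-p->6
step 2: apply R1 at {0↦5, 1↦1, 2↦3, 3↦2}  → |V|=6 |E|=2  E = 0-p->2 8-p->6
step 3: apply R1 at {0↦6, 1↦4, 2↦8, 3↦2}  → |V|=3 |E|=1  E = 0-p->2
final graph: no rule applies after step 3
NF nodes: {0:B, 2:A, 7:C}

Answer: 3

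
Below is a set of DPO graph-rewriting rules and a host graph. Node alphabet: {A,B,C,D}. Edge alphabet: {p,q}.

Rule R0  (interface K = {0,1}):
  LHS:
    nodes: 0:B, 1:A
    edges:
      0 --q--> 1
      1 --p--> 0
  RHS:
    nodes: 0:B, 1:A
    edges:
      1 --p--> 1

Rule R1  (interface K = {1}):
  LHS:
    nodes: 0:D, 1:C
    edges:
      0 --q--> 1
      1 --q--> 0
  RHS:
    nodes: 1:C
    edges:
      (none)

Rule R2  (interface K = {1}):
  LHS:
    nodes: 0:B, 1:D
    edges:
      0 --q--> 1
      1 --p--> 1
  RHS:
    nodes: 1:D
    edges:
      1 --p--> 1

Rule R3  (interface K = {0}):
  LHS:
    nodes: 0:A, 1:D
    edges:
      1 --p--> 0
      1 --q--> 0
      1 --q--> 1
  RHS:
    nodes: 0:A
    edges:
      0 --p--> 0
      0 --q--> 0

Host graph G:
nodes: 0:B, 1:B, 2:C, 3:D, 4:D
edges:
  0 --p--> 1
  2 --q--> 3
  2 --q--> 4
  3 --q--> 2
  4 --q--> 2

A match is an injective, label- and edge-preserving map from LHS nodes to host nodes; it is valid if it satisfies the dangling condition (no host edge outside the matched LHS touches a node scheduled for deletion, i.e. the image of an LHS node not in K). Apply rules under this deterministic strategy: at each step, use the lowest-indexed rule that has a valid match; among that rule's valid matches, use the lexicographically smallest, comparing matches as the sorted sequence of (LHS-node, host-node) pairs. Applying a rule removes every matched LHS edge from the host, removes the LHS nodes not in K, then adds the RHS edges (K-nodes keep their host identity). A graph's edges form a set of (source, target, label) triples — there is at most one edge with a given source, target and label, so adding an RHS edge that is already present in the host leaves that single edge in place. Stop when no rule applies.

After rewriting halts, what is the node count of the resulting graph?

Answer: 3

Derivation:
start.  V:5 E:5  edges: 0-p->1 2-q->3 2-q->4 3-q->2 4-q->2
1. fire R1 via {0↦3, 1↦2}  →  V:4 E:3  edges: 0-p->1 2-q->4 4-q->2
2. fire R1 via {0↦4, 1↦2}  →  V:3 E:1  edges: 0-p->1
final graph: no rule applies after step 2
NF nodes: {0:B, 1:B, 2:C}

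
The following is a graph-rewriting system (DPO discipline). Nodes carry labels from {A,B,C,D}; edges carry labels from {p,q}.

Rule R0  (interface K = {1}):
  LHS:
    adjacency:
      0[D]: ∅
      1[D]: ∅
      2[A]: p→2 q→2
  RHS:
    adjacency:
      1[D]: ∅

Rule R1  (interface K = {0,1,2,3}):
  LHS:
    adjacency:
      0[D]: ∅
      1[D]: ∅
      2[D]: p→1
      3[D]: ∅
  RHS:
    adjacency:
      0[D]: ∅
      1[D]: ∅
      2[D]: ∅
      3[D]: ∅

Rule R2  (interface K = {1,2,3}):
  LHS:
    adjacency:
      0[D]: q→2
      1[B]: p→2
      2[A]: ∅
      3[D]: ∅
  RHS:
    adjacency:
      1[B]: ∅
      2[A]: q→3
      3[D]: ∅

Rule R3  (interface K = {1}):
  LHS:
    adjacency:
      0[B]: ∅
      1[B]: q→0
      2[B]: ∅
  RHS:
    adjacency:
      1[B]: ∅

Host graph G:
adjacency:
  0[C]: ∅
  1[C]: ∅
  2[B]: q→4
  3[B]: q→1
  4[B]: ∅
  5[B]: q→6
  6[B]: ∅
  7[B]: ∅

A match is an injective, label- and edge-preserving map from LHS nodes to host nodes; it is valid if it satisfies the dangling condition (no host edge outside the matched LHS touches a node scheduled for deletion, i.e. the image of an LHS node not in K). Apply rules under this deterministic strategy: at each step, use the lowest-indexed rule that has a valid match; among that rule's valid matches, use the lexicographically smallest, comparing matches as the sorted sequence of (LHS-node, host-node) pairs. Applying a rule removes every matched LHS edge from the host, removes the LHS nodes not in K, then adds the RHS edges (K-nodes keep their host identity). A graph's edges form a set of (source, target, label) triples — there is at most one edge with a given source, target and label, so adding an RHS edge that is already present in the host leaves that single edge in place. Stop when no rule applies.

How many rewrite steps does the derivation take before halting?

initial: |V|=8 |E|=3  E = 2-q->4 3-q->1 5-q->6
step 1: apply R3 at {0↦4, 1↦2, 2↦7}  → |V|=6 |E|=2  E = 3-q->1 5-q->6
step 2: apply R3 at {0↦6, 1↦5, 2↦2}  → |V|=4 |E|=1  E = 3-q->1
normal form: no rule applies after step 2

Answer: 2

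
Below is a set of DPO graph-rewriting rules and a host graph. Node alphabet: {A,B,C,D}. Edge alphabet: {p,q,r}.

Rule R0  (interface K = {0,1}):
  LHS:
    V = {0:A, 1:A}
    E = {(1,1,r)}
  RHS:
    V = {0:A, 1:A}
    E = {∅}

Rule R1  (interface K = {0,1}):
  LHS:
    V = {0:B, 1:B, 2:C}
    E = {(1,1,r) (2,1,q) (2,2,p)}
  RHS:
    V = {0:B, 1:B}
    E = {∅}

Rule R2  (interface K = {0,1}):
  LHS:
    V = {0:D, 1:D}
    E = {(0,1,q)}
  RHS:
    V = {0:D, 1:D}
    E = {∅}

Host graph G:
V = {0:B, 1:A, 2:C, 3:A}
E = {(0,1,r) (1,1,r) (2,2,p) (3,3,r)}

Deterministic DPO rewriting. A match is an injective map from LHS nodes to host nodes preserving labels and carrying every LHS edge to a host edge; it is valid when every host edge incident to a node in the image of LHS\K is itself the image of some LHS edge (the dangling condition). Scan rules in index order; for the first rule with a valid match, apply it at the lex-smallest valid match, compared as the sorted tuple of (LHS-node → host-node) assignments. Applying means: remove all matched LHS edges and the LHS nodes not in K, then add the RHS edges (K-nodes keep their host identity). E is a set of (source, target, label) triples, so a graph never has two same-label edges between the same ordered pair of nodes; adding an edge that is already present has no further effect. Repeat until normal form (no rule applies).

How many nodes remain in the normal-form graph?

Answer: 4

Rewrite trace:
[0] host  ⇒  4 nodes, 4 edges  {0-r->1 1-r->1 2-p->2 3-r->3}
[1] R0 @ {0↦1, 1↦3}  ⇒  4 nodes, 3 edges  {0-r->1 1-r->1 2-p->2}
[2] R0 @ {0↦3, 1↦1}  ⇒  4 nodes, 2 edges  {0-r->1 2-p->2}
final graph: no rule applies after step 2
NF nodes: {0:B, 1:A, 2:C, 3:A}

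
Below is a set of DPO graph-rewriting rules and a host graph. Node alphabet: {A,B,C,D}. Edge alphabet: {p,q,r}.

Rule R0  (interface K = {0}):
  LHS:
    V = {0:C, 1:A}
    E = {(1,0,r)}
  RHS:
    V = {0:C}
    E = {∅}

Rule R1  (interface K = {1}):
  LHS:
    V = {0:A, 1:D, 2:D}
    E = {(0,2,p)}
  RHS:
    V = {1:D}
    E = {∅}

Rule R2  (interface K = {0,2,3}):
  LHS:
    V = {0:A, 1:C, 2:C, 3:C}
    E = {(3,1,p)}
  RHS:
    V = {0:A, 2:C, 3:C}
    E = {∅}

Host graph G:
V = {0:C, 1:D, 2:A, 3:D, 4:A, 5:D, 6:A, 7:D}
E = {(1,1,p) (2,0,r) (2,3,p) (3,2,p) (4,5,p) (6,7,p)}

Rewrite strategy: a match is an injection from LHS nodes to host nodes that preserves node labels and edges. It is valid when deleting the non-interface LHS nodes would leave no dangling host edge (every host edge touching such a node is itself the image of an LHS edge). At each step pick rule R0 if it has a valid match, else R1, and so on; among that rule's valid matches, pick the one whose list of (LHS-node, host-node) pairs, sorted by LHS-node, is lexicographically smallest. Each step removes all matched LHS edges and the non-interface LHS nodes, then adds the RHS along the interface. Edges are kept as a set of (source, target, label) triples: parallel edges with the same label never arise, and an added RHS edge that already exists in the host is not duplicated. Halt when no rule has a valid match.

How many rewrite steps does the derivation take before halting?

[0] host  ⇒  8 nodes, 6 edges  {1-p->1 2-r->0 2-p->3 3-p->2 4-p->5 6-p->7}
[1] R1 @ {0↦4, 1↦1, 2↦5}  ⇒  6 nodes, 5 edges  {1-p->1 2-r->0 2-p->3 3-p->2 6-p->7}
[2] R1 @ {0↦6, 1↦1, 2↦7}  ⇒  4 nodes, 4 edges  {1-p->1 2-r->0 2-p->3 3-p->2}
normal form: no rule applies after step 2

Answer: 2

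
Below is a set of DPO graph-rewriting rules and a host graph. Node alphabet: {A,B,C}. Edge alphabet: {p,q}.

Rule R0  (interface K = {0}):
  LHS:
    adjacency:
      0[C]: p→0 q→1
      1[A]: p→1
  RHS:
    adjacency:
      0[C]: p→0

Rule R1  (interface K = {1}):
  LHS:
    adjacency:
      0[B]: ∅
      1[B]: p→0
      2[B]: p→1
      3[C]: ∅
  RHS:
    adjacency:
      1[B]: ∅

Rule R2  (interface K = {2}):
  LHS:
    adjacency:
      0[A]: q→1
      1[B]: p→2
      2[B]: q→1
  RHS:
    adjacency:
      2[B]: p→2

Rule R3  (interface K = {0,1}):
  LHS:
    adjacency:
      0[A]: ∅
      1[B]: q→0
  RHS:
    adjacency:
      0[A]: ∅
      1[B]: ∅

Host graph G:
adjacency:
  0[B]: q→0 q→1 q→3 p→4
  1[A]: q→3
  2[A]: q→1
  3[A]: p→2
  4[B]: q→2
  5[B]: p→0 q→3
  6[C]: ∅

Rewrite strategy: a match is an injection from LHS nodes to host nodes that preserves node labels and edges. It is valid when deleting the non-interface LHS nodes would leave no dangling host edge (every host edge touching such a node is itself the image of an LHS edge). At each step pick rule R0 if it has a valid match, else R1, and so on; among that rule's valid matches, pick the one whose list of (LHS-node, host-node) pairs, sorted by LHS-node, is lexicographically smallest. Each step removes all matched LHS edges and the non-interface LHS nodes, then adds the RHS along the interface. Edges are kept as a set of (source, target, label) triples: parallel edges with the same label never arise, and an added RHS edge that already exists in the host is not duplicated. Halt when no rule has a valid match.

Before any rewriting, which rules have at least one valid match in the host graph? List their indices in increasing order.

Answer: [R3]

Rewrite trace:
R0: no valid match — LHS pattern not found
R1: no valid match — 1 raw match, all fail dangling condition
R2: no valid match — LHS pattern not found
R3: 4 valid matches — {0↦1, 1↦0}, {0↦2, 1↦4}, {0↦3, 1↦0} (+1 more)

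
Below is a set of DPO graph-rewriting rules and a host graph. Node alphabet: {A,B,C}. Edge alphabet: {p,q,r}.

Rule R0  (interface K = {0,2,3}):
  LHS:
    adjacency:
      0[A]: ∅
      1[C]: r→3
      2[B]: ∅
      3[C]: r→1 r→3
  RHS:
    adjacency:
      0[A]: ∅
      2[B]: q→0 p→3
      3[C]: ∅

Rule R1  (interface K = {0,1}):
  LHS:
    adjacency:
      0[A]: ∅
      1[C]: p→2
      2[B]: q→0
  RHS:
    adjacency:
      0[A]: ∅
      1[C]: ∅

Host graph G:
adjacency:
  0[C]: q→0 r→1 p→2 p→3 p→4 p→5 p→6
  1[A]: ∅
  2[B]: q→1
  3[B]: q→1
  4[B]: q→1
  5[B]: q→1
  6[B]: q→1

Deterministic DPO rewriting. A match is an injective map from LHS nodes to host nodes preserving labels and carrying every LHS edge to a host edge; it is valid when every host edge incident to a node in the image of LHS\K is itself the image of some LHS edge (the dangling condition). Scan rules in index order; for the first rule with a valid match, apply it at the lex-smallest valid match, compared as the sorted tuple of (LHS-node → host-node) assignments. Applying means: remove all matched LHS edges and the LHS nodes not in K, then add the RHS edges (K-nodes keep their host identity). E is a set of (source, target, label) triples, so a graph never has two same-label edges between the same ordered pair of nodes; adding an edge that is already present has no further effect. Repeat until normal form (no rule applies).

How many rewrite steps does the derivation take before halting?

start.  V:7 E:12  edges: 0-q->0 0-r->1 0-p->2 0-p->3 0-p->4 0-p->5 0-p->6 2-q->1 3-q->1 4-q->1 5-q->1 6-q->1
1. fire R1 via {0↦1, 1↦0, 2↦2}  →  V:6 E:10  edges: 0-q->0 0-r->1 0-p->3 0-p->4 0-p->5 0-p->6 3-q->1 4-q->1 5-q->1 6-q->1
2. fire R1 via {0↦1, 1↦0, 2↦3}  →  V:5 E:8  edges: 0-q->0 0-r->1 0-p->4 0-p->5 0-p->6 4-q->1 5-q->1 6-q->1
3. fire R1 via {0↦1, 1↦0, 2↦4}  →  V:4 E:6  edges: 0-q->0 0-r->1 0-p->5 0-p->6 5-q->1 6-q->1
4. fire R1 via {0↦1, 1↦0, 2↦5}  →  V:3 E:4  edges: 0-q->0 0-r->1 0-p->6 6-q->1
5. fire R1 via {0↦1, 1↦0, 2↦6}  →  V:2 E:2  edges: 0-q->0 0-r->1
normal form: no rule applies after step 5

Answer: 5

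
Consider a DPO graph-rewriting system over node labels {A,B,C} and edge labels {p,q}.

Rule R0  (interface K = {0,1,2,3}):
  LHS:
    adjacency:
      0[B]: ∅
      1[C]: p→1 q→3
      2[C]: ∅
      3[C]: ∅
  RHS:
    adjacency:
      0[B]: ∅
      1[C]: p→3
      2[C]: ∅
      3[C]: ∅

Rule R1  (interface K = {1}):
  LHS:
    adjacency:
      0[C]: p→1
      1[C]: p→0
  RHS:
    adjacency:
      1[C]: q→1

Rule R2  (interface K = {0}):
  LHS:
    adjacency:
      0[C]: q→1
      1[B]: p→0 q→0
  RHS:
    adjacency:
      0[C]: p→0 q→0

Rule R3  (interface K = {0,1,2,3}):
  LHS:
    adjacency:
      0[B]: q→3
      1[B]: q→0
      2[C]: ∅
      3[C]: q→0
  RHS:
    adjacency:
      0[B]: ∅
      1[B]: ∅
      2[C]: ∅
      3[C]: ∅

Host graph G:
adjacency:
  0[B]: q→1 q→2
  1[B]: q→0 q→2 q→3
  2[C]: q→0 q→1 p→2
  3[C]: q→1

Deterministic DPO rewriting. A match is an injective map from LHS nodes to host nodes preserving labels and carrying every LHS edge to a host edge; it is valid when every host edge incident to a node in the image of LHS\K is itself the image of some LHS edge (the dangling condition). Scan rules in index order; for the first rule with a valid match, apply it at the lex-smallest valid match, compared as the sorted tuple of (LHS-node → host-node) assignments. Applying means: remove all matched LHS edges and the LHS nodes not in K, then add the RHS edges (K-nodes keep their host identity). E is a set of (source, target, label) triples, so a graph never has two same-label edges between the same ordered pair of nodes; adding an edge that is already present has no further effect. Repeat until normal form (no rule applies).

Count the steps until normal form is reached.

[0] host  ⇒  4 nodes, 9 edges  {0-q->1 0-q->2 1-q->0 1-q->2 1-q->3 2-q->0 2-q->1 2-p->2 3-q->1}
[1] R3 @ {0↦0, 1↦1, 2↦3, 3↦2}  ⇒  4 nodes, 6 edges  {0-q->1 1-q->2 1-q->3 2-q->1 2-p->2 3-q->1}
[2] R3 @ {0↦1, 1↦0, 2↦2, 3↦3}  ⇒  4 nodes, 3 edges  {1-q->2 2-q->1 2-p->2}
normal form: no rule applies after step 2

Answer: 2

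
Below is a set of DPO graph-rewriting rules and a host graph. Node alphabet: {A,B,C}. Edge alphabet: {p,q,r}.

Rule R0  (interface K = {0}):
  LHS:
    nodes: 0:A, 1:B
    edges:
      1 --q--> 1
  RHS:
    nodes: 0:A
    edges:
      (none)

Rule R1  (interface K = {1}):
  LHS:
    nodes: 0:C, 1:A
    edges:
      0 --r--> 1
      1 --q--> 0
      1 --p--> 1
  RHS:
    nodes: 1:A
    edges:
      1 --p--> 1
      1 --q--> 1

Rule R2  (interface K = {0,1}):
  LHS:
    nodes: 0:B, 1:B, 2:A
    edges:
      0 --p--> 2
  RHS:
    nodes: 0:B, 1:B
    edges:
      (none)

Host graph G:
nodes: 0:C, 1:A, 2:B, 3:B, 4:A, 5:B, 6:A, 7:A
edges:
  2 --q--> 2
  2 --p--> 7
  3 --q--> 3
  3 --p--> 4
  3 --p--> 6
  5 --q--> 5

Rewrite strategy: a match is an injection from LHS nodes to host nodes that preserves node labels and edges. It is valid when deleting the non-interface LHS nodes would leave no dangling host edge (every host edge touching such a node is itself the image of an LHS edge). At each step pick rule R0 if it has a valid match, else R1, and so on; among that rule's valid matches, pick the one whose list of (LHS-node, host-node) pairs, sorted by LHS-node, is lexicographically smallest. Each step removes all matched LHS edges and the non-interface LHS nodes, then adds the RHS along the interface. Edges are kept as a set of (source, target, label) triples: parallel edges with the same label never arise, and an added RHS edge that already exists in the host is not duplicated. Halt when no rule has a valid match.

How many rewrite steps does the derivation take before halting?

initial: |V|=8 |E|=6  E = 2-q->2 2-p->7 3-q->3 3-p->4 3-p->6 5-q->5
step 1: apply R0 at {0↦1, 1↦5}  → |V|=7 |E|=5  E = 2-q->2 2-p->7 3-q->3 3-p->4 3-p->6
step 2: apply R2 at {0↦2, 1↦3, 2↦7}  → |V|=6 |E|=4  E = 2-q->2 3-q->3 3-p->4 3-p->6
step 3: apply R0 at {0↦1, 1↦2}  → |V|=5 |E|=3  E = 3-q->3 3-p->4 3-p->6
final graph: no rule applies after step 3

Answer: 3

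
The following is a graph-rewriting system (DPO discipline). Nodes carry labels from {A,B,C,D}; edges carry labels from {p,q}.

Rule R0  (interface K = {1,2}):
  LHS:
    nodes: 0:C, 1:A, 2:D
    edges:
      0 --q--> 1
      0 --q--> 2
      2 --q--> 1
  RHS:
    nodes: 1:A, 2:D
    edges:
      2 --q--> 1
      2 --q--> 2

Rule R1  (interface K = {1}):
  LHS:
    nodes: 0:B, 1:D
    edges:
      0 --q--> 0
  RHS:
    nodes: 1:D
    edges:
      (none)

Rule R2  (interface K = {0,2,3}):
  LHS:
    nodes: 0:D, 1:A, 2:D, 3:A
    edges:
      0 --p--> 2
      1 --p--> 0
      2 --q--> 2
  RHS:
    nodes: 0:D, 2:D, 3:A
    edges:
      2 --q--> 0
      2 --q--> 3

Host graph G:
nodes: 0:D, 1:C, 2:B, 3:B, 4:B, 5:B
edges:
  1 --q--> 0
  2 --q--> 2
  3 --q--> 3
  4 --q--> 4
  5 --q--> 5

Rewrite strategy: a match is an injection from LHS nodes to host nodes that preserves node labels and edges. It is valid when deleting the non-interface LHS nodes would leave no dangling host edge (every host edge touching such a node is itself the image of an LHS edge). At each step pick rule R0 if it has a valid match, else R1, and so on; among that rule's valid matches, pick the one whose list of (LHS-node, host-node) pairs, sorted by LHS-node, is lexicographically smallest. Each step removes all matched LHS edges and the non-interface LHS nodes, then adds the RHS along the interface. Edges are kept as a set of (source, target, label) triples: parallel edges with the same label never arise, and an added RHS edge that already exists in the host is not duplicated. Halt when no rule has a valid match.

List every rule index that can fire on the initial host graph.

R0: no valid match — LHS pattern not found
R1: 4 valid matches — {0↦2, 1↦0}, {0↦3, 1↦0}, {0↦4, 1↦0} (+1 more)
R2: no valid match — LHS pattern not found

Answer: [R1]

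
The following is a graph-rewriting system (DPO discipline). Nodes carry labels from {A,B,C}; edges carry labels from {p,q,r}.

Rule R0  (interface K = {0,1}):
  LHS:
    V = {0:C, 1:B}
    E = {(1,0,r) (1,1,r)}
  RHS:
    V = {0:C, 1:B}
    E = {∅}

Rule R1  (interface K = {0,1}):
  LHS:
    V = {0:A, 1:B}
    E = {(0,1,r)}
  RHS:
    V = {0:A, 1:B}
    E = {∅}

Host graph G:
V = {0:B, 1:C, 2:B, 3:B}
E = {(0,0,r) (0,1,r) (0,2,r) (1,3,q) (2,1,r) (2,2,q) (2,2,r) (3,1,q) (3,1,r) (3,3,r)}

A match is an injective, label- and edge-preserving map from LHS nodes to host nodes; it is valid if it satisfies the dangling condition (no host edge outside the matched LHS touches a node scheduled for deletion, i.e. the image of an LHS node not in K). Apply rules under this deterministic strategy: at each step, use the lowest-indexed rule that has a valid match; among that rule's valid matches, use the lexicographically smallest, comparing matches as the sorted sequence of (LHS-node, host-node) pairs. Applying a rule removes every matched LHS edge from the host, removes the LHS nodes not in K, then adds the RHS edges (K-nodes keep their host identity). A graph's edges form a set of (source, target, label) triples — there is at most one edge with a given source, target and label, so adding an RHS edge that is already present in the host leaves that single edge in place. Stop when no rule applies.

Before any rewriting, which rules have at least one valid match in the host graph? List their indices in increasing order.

R0: 3 valid matches — {0↦1, 1↦0}, {0↦1, 1↦2}, {0↦1, 1↦3}
R1: no valid match — LHS pattern not found

Answer: [R0]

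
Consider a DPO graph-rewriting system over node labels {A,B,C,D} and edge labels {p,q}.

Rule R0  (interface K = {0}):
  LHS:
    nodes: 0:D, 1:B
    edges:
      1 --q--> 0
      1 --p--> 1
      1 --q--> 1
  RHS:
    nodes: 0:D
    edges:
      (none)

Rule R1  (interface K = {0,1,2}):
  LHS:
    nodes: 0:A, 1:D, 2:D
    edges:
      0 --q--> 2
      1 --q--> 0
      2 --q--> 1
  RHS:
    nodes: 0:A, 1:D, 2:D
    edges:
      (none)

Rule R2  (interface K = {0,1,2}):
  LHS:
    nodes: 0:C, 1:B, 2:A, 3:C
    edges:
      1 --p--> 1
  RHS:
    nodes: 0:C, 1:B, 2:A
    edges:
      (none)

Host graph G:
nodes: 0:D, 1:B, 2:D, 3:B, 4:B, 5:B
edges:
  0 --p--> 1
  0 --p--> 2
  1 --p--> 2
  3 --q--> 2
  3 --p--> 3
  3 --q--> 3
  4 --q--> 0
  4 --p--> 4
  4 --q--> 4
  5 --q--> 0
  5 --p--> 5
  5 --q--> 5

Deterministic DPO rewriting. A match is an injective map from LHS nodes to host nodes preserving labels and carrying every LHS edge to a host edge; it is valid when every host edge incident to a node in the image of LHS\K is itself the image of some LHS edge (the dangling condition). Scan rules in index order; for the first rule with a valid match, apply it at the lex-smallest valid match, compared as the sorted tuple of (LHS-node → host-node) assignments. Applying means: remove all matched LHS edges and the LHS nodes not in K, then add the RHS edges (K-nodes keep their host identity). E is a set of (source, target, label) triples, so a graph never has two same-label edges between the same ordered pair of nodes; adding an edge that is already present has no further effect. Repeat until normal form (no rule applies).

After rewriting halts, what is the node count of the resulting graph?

Answer: 3

Rewrite trace:
start.  V:6 E:12  edges: 0-p->1 0-p->2 1-p->2 3-q->2 3-p->3 3-q->3 4-q->0 4-p->4 4-q->4 5-q->0 5-p->5 5-q->5
1. fire R0 via {0↦0, 1↦4}  →  V:5 E:9  edges: 0-p->1 0-p->2 1-p->2 3-q->2 3-p->3 3-q->3 5-q->0 5-p->5 5-q->5
2. fire R0 via {0↦0, 1↦5}  →  V:4 E:6  edges: 0-p->1 0-p->2 1-p->2 3-q->2 3-p->3 3-q->3
3. fire R0 via {0↦2, 1↦3}  →  V:3 E:3  edges: 0-p->1 0-p->2 1-p->2
normal form: no rule applies after step 3
NF nodes: {0:D, 1:B, 2:D}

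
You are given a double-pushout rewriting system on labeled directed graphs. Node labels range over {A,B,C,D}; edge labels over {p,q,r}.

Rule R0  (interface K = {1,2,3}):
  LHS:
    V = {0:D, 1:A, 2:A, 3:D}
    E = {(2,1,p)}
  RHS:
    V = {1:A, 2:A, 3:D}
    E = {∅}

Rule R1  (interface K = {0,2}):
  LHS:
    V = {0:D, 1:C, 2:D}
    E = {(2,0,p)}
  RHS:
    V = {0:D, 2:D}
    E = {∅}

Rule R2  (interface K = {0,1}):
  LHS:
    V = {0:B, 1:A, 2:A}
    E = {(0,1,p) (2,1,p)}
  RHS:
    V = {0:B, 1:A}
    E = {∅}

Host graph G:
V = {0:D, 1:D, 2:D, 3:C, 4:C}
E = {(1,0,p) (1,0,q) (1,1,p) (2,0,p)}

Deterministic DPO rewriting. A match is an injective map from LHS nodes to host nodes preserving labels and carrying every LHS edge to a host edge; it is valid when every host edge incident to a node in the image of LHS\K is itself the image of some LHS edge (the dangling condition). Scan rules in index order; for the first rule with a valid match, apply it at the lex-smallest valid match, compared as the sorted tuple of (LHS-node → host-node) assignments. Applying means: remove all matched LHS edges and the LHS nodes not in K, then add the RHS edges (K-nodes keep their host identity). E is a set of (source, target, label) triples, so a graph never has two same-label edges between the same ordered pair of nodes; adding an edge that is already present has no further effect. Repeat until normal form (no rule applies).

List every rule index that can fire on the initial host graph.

Answer: [R1]

Derivation:
R0: no valid match — LHS pattern not found
R1: 4 valid matches — {0↦0, 1↦3, 2↦1}, {0↦0, 1↦3, 2↦2}, {0↦0, 1↦4, 2↦1} (+1 more)
R2: no valid match — LHS pattern not found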